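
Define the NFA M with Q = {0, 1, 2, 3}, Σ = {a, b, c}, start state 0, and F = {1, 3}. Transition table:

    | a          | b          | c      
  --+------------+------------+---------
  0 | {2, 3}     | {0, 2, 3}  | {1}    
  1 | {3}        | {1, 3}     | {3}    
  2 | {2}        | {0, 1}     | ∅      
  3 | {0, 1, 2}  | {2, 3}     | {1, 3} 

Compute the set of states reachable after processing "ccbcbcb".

Start in {0}.
Read 'c': 0→{1}; now {1}.
Read 'c': 1→{3}; now {3}.
Read 'b': 3→{2, 3}; now {2, 3}.
Read 'c': 2→∅, 3→{1, 3}; now {1, 3}.
Read 'b': 1→{1, 3}, 3→{2, 3}; now {1, 2, 3}.
Read 'c': 1→{3}, 2→∅, 3→{1, 3}; now {1, 3}.
Read 'b': 1→{1, 3}, 3→{2, 3}; now {1, 2, 3}.

{1, 2, 3}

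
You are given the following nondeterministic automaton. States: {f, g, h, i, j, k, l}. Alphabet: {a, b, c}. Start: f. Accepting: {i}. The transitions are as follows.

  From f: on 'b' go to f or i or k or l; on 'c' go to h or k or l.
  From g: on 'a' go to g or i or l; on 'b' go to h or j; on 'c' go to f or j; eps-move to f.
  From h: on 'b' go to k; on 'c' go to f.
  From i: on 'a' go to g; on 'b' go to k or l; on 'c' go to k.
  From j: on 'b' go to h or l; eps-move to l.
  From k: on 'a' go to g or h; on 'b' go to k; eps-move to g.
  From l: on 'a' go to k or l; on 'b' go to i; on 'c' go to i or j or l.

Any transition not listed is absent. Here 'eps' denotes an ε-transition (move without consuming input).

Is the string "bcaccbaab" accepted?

Yes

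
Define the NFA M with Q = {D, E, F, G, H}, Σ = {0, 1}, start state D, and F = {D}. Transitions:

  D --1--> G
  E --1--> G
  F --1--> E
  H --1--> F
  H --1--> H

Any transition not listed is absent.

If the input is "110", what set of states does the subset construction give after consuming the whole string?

Start in {D}.
Read '1': {D} → {G}.
Read '1': {G} → ∅.
The set is empty and remains empty for the remaining 1 symbol.

∅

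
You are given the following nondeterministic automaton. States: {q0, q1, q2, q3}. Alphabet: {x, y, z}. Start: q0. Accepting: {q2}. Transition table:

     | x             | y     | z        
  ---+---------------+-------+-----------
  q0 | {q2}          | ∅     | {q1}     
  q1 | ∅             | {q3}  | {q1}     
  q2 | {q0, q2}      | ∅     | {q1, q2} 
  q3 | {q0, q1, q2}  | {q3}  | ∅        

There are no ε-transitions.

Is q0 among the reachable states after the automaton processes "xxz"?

No

Start in {q0}.
Read 'x': q0→{q2}; now {q2}.
Read 'x': q2→{q0, q2}; now {q0, q2}.
Read 'z': q0→{q1}, q2→{q1, q2}; now {q1, q2}.
State q0 is not in {q1, q2}.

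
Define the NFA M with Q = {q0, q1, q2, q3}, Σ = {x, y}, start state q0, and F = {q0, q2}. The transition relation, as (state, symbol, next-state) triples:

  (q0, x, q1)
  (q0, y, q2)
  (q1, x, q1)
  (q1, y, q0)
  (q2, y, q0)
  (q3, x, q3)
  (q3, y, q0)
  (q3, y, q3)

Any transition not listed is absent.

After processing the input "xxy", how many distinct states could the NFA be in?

Start in {q0}.
Read 'x': {q0} → {q1}.
Read 'x': {q1} → {q1}.
Read 'y': {q1} → {q0}.
That set has 1 state.

1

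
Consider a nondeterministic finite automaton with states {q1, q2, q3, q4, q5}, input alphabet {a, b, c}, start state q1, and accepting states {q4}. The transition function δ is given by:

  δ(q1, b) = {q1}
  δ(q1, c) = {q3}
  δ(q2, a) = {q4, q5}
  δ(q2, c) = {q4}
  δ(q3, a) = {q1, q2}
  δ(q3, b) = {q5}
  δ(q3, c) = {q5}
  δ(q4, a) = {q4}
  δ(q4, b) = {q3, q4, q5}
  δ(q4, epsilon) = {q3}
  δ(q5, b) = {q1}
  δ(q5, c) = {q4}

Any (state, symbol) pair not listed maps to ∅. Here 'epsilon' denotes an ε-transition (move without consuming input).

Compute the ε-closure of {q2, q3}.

Begin with {q2, q3}.
No ε-moves leave this set, so the closure equals the set itself.

{q2, q3}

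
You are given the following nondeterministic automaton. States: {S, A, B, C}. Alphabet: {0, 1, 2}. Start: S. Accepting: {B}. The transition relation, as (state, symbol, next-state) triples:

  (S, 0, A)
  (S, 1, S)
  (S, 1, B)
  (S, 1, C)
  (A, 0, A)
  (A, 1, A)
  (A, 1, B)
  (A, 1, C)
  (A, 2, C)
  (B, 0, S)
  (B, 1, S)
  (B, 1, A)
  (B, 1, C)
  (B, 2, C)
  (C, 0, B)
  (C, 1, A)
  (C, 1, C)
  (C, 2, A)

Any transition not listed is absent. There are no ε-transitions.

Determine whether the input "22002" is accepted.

No

Start in {S}.
Read '2': {S} → ∅.
The set is empty and remains empty for the remaining 4 symbols.
The final set ∅ contains no accepting state.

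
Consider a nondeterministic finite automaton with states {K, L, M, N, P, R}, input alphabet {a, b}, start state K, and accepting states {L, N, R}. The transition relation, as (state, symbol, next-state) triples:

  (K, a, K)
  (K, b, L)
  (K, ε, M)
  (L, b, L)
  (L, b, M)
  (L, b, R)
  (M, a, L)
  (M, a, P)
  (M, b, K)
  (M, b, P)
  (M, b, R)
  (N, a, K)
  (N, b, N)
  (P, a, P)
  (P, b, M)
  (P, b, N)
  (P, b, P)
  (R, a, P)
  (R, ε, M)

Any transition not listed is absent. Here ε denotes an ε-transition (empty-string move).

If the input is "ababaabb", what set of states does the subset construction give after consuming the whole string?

{K, L, M, N, P, R}

Start: ε-closure({K}) = {K, M}.
Read 'a': {K, M} → {K, L, M, P}.
Read 'b': {K, L, M, P} → {K, L, M, N, P, R}.
Read 'a': {K, L, M, N, P, R} → {K, L, M, P}.
Read 'b': {K, L, M, P} → {K, L, M, N, P, R}.
Read 'a': {K, L, M, N, P, R} → {K, L, M, P}.
Read 'a': {K, L, M, P} → {K, L, M, P}.
Read 'b': {K, L, M, P} → {K, L, M, N, P, R}.
Read 'b': {K, L, M, N, P, R} → {K, L, M, N, P, R}.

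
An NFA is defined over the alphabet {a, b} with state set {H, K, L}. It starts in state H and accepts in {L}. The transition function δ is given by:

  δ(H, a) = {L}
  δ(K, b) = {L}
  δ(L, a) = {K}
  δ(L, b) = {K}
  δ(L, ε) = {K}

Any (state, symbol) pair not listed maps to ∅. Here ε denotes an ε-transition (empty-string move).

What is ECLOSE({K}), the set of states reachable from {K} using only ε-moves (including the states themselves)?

Begin with {K}.
No ε-moves leave this set, so the closure equals the set itself.

{K}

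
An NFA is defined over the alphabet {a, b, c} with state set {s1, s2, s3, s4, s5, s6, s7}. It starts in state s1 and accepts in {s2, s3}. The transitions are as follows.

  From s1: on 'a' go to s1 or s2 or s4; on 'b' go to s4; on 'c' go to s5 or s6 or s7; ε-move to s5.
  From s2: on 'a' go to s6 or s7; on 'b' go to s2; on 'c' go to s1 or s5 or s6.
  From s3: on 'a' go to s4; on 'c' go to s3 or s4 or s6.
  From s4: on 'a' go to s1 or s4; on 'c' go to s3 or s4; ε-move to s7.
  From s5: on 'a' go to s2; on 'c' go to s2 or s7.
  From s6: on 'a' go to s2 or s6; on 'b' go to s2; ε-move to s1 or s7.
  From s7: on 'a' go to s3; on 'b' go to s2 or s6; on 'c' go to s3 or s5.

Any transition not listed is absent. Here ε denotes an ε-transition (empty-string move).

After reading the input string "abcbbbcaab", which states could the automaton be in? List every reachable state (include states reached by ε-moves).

{s1, s2, s4, s5, s6, s7}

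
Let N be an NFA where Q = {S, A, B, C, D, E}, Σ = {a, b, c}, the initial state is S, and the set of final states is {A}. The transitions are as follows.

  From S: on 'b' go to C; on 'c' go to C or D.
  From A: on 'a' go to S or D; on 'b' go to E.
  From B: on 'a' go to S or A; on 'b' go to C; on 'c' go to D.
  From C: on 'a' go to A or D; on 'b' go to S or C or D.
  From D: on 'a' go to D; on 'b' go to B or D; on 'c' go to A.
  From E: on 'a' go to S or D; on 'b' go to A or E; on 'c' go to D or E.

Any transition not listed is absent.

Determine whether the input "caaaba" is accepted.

Start in {S}.
Read 'c': S→{C, D}; now {C, D}.
Read 'a': C→{A, D}, D→{D}; now {A, D}.
Read 'a': A→{S, D}, D→{D}; now {S, D}.
Read 'a': S→∅, D→{D}; now {D}.
Read 'b': D→{B, D}; now {B, D}.
Read 'a': B→{S, A}, D→{D}; now {S, A, D}.
The final set {S, A, D} contains the accepting state A.

Yes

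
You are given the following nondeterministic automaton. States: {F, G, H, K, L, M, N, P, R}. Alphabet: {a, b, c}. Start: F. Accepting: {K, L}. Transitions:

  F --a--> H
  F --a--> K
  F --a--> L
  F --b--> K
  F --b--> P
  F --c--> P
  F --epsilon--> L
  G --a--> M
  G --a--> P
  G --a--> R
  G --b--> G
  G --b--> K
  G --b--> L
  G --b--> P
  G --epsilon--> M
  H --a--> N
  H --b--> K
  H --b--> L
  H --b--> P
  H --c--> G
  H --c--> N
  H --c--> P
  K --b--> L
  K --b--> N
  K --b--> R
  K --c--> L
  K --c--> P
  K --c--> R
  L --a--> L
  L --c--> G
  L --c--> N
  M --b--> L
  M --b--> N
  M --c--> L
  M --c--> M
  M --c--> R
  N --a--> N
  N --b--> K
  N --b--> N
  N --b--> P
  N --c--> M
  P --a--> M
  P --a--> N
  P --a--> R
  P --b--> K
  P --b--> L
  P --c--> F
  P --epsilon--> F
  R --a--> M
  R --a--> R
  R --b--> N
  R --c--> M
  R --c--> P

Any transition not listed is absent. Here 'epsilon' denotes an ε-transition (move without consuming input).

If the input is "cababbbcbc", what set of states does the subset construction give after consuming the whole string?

{F, G, L, M, N, P, R}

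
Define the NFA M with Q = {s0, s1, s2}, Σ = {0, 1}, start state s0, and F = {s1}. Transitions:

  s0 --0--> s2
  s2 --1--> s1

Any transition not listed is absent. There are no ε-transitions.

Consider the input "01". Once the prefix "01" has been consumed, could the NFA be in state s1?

Start in {s0}.
Read '0': {s0} → {s2}.
Read '1': {s2} → {s1}.
State s1 is in {s1}.

Yes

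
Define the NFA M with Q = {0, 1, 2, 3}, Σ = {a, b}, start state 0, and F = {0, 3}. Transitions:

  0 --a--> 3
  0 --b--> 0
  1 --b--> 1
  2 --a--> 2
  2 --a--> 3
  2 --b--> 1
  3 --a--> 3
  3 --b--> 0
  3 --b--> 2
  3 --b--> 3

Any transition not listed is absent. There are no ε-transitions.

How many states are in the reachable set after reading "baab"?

Start in {0}.
Read 'b': {0} → {0}.
Read 'a': {0} → {3}.
Read 'a': {3} → {3}.
Read 'b': {3} → {0, 2, 3}.
That set has 3 states.

3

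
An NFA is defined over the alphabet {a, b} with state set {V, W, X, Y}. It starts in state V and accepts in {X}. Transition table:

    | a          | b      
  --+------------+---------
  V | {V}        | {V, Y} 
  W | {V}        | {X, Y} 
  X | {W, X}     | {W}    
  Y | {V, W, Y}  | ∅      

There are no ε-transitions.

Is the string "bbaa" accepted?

Start in {V}.
Read 'b': V→{V, Y}; now {V, Y}.
Read 'b': V→{V, Y}, Y→∅; now {V, Y}.
Read 'a': V→{V}, Y→{V, W, Y}; now {V, W, Y}.
Read 'a': V→{V}, W→{V}, Y→{V, W, Y}; now {V, W, Y}.
The final set {V, W, Y} contains no accepting state.

No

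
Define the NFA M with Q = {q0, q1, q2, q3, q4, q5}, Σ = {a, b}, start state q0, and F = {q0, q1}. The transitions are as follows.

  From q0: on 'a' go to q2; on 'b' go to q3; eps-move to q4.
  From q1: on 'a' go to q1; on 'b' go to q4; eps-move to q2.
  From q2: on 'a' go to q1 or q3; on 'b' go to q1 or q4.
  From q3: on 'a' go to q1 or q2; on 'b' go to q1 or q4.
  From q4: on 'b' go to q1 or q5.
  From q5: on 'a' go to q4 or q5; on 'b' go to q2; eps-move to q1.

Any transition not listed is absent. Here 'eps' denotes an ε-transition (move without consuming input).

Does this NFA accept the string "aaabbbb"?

Start: ε-closure({q0}) = {q0, q4}.
Read 'a': {q0, q4} → {q2}.
Read 'a': {q2} → {q1, q2, q3}.
Read 'a': {q1, q2, q3} → {q1, q2, q3}.
Read 'b': {q1, q2, q3} → {q1, q2, q4}.
Read 'b': {q1, q2, q4} → {q1, q2, q4, q5}.
Read 'b': {q1, q2, q4, q5} → {q1, q2, q4, q5}.
Read 'b': {q1, q2, q4, q5} → {q1, q2, q4, q5}.
The final set {q1, q2, q4, q5} contains the accepting state q1.

Yes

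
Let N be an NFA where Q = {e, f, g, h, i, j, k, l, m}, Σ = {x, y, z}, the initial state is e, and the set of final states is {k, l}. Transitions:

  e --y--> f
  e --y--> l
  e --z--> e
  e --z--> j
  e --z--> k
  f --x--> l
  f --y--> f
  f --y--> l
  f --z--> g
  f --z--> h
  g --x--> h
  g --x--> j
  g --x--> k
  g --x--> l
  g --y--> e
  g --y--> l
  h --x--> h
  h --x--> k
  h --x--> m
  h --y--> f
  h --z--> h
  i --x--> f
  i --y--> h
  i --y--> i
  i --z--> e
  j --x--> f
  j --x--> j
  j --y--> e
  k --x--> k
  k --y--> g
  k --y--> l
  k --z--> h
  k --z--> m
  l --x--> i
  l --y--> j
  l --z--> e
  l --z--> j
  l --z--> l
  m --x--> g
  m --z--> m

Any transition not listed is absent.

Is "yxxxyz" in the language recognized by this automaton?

Start in {e}.
Read 'y': {e} → {f, l}.
Read 'x': {f, l} → {i, l}.
Read 'x': {i, l} → {f, i}.
Read 'x': {f, i} → {f, l}.
Read 'y': {f, l} → {f, j, l}.
Read 'z': {f, j, l} → {e, g, h, j, l}.
The final set {e, g, h, j, l} contains the accepting state l.

Yes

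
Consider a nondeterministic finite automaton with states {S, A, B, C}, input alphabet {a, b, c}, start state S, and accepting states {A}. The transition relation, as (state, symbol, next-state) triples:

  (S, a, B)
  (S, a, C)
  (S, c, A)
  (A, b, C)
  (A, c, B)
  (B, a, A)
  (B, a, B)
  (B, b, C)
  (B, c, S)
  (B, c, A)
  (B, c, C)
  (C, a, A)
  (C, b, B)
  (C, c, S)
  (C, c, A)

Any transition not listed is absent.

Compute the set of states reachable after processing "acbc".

{S, A, C}

Start in {S}.
Read 'a': S→{B, C}; now {B, C}.
Read 'c': B→{S, A, C}, C→{S, A}; now {S, A, C}.
Read 'b': S→∅, A→{C}, C→{B}; now {B, C}.
Read 'c': B→{S, A, C}, C→{S, A}; now {S, A, C}.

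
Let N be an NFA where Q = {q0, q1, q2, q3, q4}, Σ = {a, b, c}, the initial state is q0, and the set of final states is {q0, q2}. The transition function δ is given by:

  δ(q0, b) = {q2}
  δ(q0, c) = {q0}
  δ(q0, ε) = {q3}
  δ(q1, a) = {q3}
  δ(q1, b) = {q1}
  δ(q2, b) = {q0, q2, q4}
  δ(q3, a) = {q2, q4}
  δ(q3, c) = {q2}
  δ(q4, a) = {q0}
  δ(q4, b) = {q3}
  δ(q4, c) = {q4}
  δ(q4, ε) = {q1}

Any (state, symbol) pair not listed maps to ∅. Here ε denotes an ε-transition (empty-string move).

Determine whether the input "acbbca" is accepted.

Start: ε-closure({q0}) = {q0, q3}.
Read 'a': q0→∅, q3→{q2, q4}; union {q2, q4}; ε-closure = {q1, q2, q4}.
Read 'c': q1→∅, q2→∅, q4→{q4}; union {q4}; ε-closure = {q1, q4}.
Read 'b': q1→{q1}, q4→{q3}; now {q1, q3}.
Read 'b': q1→{q1}, q3→∅; now {q1}.
Read 'c': q1→∅; now ∅.
The set is empty and remains empty for the remaining 1 symbol.
The final set ∅ contains no accepting state.

No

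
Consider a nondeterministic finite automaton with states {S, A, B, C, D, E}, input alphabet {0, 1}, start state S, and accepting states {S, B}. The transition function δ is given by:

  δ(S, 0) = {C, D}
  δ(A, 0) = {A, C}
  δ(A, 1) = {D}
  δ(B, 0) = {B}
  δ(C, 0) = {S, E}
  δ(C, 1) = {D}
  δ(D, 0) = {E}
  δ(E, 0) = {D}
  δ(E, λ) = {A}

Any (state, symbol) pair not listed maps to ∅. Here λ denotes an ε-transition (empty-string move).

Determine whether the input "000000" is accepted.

Yes

Start in {S}.
Read '0': {S} → {C, D}.
Read '0': {C, D} → {S, A, E}.
Read '0': {S, A, E} → {A, C, D}.
Read '0': {A, C, D} → {S, A, C, E}.
Read '0': {S, A, C, E} → {S, A, C, D, E}.
Read '0': {S, A, C, D, E} → {S, A, C, D, E}.
The final set {S, A, C, D, E} contains the accepting state S.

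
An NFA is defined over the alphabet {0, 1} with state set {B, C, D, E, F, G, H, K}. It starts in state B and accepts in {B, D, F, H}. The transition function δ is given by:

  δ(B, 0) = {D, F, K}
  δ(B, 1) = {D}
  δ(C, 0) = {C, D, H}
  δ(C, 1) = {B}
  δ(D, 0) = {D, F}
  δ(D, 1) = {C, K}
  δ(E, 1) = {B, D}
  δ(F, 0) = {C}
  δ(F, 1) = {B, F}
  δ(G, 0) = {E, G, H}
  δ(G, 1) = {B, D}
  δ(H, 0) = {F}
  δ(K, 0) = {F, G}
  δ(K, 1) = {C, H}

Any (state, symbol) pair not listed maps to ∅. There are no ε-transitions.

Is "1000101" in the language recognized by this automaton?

Yes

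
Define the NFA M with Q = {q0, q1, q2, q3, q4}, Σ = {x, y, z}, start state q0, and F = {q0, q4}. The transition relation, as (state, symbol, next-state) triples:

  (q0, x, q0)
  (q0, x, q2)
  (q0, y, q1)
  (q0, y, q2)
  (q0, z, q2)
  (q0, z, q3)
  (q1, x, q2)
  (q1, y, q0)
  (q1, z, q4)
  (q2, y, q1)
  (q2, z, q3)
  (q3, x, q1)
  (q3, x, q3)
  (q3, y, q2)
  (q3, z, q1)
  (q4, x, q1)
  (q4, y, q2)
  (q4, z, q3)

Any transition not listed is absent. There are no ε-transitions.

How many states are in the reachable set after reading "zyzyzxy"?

Start in {q0}.
Read 'z': {q0} → {q2, q3}.
Read 'y': {q2, q3} → {q1, q2}.
Read 'z': {q1, q2} → {q3, q4}.
Read 'y': {q3, q4} → {q2}.
Read 'z': {q2} → {q3}.
Read 'x': {q3} → {q1, q3}.
Read 'y': {q1, q3} → {q0, q2}.
That set has 2 states.

2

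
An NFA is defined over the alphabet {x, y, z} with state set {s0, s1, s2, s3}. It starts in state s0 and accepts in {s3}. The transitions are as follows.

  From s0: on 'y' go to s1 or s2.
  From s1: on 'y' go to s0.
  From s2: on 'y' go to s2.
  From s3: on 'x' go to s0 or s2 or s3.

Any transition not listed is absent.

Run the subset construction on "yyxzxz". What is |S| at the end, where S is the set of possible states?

Start in {s0}.
Read 'y': s0→{s1, s2}; now {s1, s2}.
Read 'y': s1→{s0}, s2→{s2}; now {s0, s2}.
Read 'x': s0→∅, s2→∅; now ∅.
The set is empty and remains empty for the remaining 3 symbols.
That set has 0 states.

0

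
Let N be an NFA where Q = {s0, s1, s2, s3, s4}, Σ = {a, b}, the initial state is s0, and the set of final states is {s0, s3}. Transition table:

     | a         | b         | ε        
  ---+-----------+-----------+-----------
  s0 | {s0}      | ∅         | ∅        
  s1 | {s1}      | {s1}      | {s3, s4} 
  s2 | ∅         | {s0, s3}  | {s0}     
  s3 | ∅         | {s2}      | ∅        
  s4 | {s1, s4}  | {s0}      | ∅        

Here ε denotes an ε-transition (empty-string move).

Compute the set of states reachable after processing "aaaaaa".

Start in {s0}.
Read 'a': {s0} → {s0}.
Read 'a': {s0} → {s0}.
Read 'a': {s0} → {s0}.
Read 'a': {s0} → {s0}.
Read 'a': {s0} → {s0}.
Read 'a': {s0} → {s0}.

{s0}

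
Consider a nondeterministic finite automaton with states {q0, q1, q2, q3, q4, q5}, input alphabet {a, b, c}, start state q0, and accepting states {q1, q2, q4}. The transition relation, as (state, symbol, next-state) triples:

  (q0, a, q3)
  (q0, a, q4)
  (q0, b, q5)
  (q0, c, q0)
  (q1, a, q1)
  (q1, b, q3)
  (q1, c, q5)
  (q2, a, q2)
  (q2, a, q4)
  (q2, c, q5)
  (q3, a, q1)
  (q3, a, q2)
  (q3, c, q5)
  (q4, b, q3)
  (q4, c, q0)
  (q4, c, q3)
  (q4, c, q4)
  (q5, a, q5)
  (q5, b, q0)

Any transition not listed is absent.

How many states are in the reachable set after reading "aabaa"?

3

Start in {q0}.
Read 'a': {q0} → {q3, q4}.
Read 'a': {q3, q4} → {q1, q2}.
Read 'b': {q1, q2} → {q3}.
Read 'a': {q3} → {q1, q2}.
Read 'a': {q1, q2} → {q1, q2, q4}.
That set has 3 states.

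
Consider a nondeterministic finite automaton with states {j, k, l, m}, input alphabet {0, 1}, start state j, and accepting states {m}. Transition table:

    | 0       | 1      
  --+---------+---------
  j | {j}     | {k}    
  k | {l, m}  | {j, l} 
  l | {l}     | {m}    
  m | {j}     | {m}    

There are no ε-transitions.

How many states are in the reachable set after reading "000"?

1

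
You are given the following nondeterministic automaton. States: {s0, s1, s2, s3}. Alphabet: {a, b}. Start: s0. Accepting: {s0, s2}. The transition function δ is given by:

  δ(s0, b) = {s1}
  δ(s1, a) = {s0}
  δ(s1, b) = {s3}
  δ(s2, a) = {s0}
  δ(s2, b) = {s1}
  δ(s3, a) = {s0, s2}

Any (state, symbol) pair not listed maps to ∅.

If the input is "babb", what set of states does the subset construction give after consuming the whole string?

Start in {s0}.
Read 'b': {s0} → {s1}.
Read 'a': {s1} → {s0}.
Read 'b': {s0} → {s1}.
Read 'b': {s1} → {s3}.

{s3}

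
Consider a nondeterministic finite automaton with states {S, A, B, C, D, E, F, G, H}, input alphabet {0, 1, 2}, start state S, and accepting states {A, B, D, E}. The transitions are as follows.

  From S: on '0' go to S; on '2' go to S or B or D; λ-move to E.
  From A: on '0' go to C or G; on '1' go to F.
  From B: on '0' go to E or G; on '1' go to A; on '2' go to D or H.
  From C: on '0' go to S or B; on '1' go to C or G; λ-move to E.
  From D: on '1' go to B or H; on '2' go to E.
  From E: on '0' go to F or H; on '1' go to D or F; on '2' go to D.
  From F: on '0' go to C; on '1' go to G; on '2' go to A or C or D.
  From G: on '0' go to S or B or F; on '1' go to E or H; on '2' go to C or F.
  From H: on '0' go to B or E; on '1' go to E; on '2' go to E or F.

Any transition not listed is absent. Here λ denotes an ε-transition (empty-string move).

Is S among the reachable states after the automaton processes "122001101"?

No

Start: ε-closure({S}) = {S, E}.
Read '1': {S, E} → {D, F}.
Read '2': {D, F} → {A, C, D, E}.
Read '2': {A, C, D, E} → {D, E}.
Read '0': {D, E} → {F, H}.
Read '0': {F, H} → {B, C, E}.
Read '1': {B, C, E} → {A, C, D, E, F, G}.
Read '1': {A, C, D, E, F, G} → {B, C, D, E, F, G, H}.
Read '0': {B, C, D, E, F, G, H} → {S, B, C, E, F, G, H}.
Read '1': {S, B, C, E, F, G, H} → {A, C, D, E, F, G, H}.
State S is not in {A, C, D, E, F, G, H}.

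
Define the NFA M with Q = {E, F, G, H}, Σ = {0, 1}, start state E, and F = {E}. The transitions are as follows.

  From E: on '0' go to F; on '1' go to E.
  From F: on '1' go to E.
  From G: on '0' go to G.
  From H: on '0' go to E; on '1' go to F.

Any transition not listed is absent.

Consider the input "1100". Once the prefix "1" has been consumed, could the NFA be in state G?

Start in {E}.
Read '1': {E} → {E}.
State G is not in {E}.

No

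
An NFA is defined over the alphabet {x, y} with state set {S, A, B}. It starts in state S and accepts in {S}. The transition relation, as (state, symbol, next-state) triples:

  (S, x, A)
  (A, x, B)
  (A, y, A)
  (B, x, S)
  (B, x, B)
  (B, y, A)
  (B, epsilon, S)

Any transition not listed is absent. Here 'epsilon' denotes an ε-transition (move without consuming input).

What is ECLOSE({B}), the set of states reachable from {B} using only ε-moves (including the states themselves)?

{S, B}

Begin with {B}.
ε-move B → S; add S.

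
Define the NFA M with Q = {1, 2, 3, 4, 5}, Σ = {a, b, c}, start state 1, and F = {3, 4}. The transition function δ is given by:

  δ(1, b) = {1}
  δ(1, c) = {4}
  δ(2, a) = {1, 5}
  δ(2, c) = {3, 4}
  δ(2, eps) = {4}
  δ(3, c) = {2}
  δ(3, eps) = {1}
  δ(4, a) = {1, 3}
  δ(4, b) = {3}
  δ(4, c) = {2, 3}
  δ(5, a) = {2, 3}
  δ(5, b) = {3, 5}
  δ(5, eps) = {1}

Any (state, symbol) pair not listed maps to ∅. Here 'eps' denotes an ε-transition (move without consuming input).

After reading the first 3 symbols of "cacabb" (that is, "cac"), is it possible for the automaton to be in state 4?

Yes

Start in {1}.
Read 'c': {1} → {4}.
Read 'a': {4} → {1, 3}.
Read 'c': {1, 3} → {2, 4}.
State 4 is in {2, 4}.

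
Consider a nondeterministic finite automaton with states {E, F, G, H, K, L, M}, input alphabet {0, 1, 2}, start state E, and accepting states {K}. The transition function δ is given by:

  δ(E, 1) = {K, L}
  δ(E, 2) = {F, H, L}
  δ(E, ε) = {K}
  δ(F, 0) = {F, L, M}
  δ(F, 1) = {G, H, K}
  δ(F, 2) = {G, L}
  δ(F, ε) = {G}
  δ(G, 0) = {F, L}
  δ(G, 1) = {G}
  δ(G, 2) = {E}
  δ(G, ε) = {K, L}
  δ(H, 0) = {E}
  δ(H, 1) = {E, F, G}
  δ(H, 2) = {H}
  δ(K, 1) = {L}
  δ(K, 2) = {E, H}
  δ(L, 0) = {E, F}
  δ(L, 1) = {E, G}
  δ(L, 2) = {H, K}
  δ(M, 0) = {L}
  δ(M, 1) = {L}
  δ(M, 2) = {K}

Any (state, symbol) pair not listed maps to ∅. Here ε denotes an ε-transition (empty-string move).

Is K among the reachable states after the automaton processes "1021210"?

Yes

Start: ε-closure({E}) = {E, K}.
Read '1': E→{K, L}, K→{L}; now {K, L}.
Read '0': K→∅, L→{E, F}; union {E, F}; ε-closure = {E, F, G, K, L}.
Read '2': E→{F, H, L}, F→{G, L}, G→{E}, K→{E, H}, L→{H, K}; now {E, F, G, H, K, L}.
Read '1': E→{K, L}, F→{G, H, K}, G→{G}, H→{E, F, G}, K→{L}, L→{E, G}; now {E, F, G, H, K, L}.
Read '2': E→{F, H, L}, F→{G, L}, G→{E}, H→{H}, K→{E, H}, L→{H, K}; now {E, F, G, H, K, L}.
Read '1': E→{K, L}, F→{G, H, K}, G→{G}, H→{E, F, G}, K→{L}, L→{E, G}; now {E, F, G, H, K, L}.
Read '0': E→∅, F→{F, L, M}, G→{F, L}, H→{E}, K→∅, L→{E, F}; union {E, F, L, M}; ε-closure = {E, F, G, K, L, M}.
State K is in {E, F, G, K, L, M}.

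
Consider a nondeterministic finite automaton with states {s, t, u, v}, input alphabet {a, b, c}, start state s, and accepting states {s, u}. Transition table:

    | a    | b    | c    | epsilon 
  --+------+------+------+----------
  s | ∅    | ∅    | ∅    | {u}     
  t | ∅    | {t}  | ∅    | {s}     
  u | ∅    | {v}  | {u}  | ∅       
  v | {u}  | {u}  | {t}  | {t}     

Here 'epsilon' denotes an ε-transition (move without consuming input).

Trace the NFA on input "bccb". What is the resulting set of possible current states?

Start: ε-closure({s}) = {s, u}.
Read 'b': s→∅, u→{v}; union {v}; ε-closure = {s, t, u, v}.
Read 'c': s→∅, t→∅, u→{u}, v→{t}; union {t, u}; ε-closure = {s, t, u}.
Read 'c': s→∅, t→∅, u→{u}; now {u}.
Read 'b': u→{v}; union {v}; ε-closure = {s, t, u, v}.

{s, t, u, v}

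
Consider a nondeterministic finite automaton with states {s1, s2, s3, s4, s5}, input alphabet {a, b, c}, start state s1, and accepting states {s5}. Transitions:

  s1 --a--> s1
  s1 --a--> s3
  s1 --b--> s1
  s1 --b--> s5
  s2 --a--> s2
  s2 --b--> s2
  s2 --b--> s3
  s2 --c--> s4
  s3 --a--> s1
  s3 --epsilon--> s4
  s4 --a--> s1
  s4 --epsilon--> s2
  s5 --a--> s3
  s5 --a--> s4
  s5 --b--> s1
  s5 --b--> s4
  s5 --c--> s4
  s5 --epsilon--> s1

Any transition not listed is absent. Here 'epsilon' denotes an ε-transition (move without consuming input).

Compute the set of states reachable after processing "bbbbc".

{s2, s4}

Start in {s1}.
Read 'b': {s1} → {s1, s5}.
Read 'b': {s1, s5} → {s1, s2, s4, s5}.
Read 'b': {s1, s2, s4, s5} → {s1, s2, s3, s4, s5}.
Read 'b': {s1, s2, s3, s4, s5} → {s1, s2, s3, s4, s5}.
Read 'c': {s1, s2, s3, s4, s5} → {s2, s4}.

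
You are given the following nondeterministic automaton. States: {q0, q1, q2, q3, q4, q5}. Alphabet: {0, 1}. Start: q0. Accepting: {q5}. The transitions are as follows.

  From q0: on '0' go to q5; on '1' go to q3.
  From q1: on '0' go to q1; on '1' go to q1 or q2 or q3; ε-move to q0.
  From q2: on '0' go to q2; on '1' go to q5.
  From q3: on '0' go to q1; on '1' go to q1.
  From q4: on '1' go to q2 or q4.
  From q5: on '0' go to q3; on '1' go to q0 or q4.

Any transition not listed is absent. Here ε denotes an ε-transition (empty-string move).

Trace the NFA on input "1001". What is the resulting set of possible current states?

{q0, q1, q2, q3, q4}

Start in {q0}.
Read '1': {q0} → {q3}.
Read '0': {q3} → {q0, q1}.
Read '0': {q0, q1} → {q0, q1, q5}.
Read '1': {q0, q1, q5} → {q0, q1, q2, q3, q4}.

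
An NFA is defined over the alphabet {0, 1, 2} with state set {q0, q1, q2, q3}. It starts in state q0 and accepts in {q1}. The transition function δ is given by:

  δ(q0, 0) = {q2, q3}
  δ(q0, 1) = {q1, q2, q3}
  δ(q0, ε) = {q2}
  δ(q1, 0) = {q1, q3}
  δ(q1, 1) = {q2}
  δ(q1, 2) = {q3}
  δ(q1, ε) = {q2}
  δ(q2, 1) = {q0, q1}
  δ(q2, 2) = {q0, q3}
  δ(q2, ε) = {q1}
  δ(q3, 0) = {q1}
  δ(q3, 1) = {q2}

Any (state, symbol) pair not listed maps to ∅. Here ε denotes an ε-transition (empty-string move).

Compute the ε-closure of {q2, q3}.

{q1, q2, q3}

Begin with {q2, q3}.
ε-move q2 → q1; add q1.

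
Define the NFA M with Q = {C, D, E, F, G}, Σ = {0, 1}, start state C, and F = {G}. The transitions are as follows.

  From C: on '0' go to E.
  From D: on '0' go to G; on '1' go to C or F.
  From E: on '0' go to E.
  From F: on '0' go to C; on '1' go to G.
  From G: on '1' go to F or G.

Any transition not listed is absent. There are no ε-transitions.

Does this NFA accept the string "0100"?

No

Start in {C}.
Read '0': C→{E}; now {E}.
Read '1': E→∅; now ∅.
The set is empty and remains empty for the remaining 2 symbols.
The final set ∅ contains no accepting state.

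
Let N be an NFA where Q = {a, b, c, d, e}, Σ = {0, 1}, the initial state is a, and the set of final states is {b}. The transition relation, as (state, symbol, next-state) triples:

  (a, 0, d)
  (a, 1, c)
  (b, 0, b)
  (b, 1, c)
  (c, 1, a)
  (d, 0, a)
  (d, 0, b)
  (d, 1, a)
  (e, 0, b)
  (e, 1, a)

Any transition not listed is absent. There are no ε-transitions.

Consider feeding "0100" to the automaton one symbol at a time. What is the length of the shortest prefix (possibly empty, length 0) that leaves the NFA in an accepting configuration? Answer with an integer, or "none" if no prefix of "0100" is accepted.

4

Start in {a}.
Read '0': {a} → {d}.
Read '1': {d} → {a}.
Read '0': {a} → {d}.
Read '0': {d} → {a, b}.
None of the earlier sets intersect F, but {a, b} does.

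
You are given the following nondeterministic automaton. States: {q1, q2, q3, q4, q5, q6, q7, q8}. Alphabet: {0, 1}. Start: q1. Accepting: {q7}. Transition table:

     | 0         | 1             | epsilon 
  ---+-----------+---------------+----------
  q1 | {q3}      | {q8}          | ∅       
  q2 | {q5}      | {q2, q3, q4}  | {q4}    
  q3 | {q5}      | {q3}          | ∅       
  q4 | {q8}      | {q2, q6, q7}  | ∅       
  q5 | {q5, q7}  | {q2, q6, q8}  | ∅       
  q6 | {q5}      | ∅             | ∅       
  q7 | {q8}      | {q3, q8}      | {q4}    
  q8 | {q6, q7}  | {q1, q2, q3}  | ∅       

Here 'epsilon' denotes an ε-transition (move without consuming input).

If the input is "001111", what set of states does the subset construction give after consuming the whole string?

{q1, q2, q3, q4, q6, q7, q8}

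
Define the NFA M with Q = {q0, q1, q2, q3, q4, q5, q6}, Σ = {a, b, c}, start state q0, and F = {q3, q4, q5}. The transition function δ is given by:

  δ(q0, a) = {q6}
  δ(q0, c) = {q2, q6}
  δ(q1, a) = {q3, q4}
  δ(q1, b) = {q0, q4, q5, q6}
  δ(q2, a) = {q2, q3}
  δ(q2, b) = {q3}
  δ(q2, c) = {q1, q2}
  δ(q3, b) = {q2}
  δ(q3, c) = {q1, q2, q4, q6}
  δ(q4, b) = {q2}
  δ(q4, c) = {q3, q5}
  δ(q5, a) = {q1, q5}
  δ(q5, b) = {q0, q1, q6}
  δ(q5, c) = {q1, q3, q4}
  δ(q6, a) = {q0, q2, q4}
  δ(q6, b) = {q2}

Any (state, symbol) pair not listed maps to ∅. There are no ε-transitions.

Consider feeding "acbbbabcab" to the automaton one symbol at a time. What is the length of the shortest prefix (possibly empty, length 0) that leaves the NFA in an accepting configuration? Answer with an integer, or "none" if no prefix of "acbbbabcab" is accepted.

none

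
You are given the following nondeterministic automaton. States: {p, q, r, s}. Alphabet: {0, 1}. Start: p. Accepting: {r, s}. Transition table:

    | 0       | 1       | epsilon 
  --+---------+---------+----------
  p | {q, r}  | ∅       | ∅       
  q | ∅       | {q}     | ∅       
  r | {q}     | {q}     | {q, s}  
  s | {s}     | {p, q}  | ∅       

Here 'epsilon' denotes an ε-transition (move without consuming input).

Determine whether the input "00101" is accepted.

No

Start in {p}.
Read '0': {p} → {q, r, s}.
Read '0': {q, r, s} → {q, s}.
Read '1': {q, s} → {p, q}.
Read '0': {p, q} → {q, r, s}.
Read '1': {q, r, s} → {p, q}.
The final set {p, q} contains no accepting state.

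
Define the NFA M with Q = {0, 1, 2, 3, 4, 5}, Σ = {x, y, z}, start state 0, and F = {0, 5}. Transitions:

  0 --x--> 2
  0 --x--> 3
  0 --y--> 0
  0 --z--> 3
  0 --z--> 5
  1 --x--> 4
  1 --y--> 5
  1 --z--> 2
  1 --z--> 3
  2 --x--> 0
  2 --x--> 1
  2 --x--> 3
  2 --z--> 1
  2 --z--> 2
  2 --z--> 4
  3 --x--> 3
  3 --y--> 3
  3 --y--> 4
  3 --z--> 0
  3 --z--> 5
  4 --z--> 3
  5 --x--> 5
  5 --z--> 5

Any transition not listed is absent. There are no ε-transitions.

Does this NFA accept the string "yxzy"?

Yes

Start in {0}.
Read 'y': 0→{0}; now {0}.
Read 'x': 0→{2, 3}; now {2, 3}.
Read 'z': 2→{1, 2, 4}, 3→{0, 5}; now {0, 1, 2, 4, 5}.
Read 'y': 0→{0}, 1→{5}, 2→∅, 4→∅, 5→∅; now {0, 5}.
The final set {0, 5} contains the accepting states 0, 5.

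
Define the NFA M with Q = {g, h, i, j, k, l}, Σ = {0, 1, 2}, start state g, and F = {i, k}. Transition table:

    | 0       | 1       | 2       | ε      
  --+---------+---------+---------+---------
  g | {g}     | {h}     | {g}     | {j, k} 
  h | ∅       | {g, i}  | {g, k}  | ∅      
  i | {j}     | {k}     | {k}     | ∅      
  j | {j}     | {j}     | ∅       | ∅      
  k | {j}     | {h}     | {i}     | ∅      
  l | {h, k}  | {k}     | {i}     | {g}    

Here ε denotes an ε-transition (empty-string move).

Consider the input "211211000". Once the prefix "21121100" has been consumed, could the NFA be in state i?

No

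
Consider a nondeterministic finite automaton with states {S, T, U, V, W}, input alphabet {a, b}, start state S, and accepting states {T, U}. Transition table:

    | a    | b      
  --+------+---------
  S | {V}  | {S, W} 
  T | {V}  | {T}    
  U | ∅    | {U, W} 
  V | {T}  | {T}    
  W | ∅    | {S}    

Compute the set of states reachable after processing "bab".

Start in {S}.
Read 'b': {S} → {S, W}.
Read 'a': {S, W} → {V}.
Read 'b': {V} → {T}.

{T}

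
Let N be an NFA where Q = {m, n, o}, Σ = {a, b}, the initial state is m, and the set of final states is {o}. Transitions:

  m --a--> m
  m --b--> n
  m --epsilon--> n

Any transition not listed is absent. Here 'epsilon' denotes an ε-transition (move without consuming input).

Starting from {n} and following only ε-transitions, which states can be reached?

Begin with {n}.
No ε-moves leave this set, so the closure equals the set itself.

{n}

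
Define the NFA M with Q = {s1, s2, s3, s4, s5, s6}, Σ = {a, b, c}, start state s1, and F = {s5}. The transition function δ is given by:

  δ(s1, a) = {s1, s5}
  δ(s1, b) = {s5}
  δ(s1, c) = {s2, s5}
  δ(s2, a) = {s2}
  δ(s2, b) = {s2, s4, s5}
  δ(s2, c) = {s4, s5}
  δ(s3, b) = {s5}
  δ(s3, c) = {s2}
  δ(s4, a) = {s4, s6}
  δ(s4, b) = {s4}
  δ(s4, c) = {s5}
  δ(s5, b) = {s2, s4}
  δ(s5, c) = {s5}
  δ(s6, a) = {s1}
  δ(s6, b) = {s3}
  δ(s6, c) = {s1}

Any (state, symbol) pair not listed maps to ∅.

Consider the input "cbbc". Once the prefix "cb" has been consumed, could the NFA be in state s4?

Yes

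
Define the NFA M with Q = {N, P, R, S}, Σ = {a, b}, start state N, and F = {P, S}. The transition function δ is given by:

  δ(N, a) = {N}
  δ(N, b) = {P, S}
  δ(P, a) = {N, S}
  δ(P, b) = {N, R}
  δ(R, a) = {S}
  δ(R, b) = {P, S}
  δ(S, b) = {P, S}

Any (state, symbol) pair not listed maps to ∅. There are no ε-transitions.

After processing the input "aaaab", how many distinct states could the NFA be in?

2

Start in {N}.
Read 'a': N→{N}; now {N}.
Read 'a': N→{N}; now {N}.
Read 'a': N→{N}; now {N}.
Read 'a': N→{N}; now {N}.
Read 'b': N→{P, S}; now {P, S}.
That set has 2 states.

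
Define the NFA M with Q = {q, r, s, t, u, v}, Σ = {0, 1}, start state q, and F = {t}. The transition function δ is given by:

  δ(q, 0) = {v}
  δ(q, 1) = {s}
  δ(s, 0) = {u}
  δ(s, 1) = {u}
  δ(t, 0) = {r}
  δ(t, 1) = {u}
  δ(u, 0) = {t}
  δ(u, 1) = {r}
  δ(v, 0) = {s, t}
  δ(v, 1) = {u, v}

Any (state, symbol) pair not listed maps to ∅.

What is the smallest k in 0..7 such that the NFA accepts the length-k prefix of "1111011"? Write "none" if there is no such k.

none

Start in {q}.
Read '1': q→{s}; now {s}.
Read '1': s→{u}; now {u}.
Read '1': u→{r}; now {r}.
Read '1': r→∅; now ∅.
The set is empty and remains empty for the remaining 3 symbols.
No reachable set along the way intersects F.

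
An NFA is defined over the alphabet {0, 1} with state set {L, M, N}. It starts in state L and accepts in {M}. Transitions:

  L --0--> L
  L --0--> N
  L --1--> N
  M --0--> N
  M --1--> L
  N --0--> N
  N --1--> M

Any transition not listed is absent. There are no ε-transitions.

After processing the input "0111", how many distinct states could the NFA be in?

2

Start in {L}.
Read '0': {L} → {L, N}.
Read '1': {L, N} → {M, N}.
Read '1': {M, N} → {L, M}.
Read '1': {L, M} → {L, N}.
That set has 2 states.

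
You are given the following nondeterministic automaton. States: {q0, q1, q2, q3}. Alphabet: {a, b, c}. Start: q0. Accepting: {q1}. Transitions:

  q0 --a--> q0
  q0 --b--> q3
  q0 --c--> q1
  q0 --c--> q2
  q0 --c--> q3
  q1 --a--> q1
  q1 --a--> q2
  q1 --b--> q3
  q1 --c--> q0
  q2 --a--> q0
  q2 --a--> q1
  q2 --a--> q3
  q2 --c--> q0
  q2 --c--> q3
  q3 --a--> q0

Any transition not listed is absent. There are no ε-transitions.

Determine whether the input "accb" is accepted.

No

Start in {q0}.
Read 'a': {q0} → {q0}.
Read 'c': {q0} → {q1, q2, q3}.
Read 'c': {q1, q2, q3} → {q0, q3}.
Read 'b': {q0, q3} → {q3}.
The final set {q3} contains no accepting state.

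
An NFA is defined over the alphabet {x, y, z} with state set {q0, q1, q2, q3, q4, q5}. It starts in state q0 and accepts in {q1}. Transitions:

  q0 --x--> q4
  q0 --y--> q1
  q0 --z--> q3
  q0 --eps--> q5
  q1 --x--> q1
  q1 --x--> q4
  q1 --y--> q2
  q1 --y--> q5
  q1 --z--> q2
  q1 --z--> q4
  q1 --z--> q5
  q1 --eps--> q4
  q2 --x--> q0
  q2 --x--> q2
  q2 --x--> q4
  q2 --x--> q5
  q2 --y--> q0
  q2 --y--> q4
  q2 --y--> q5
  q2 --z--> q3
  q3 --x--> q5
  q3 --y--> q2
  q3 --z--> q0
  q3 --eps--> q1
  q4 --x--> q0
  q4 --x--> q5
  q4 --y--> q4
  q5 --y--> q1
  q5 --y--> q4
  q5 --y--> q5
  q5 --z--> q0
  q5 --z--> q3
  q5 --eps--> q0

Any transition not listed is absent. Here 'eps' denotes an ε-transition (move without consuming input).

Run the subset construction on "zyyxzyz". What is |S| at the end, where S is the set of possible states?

Start: ε-closure({q0}) = {q0, q5}.
Read 'z': q0→{q3}, q5→{q0, q3}; union {q0, q3}; ε-closure = {q0, q1, q3, q4, q5}.
Read 'y': q0→{q1}, q1→{q2, q5}, q3→{q2}, q4→{q4}, q5→{q1, q4, q5}; union {q1, q2, q4, q5}; ε-closure = {q0, q1, q2, q4, q5}.
Read 'y': q0→{q1}, q1→{q2, q5}, q2→{q0, q4, q5}, q4→{q4}, q5→{q1, q4, q5}; now {q0, q1, q2, q4, q5}.
Read 'x': q0→{q4}, q1→{q1, q4}, q2→{q0, q2, q4, q5}, q4→{q0, q5}, q5→∅; now {q0, q1, q2, q4, q5}.
Read 'z': q0→{q3}, q1→{q2, q4, q5}, q2→{q3}, q4→∅, q5→{q0, q3}; union {q0, q2, q3, q4, q5}; ε-closure = {q0, q1, q2, q3, q4, q5}.
Read 'y': q0→{q1}, q1→{q2, q5}, q2→{q0, q4, q5}, q3→{q2}, q4→{q4}, q5→{q1, q4, q5}; now {q0, q1, q2, q4, q5}.
Read 'z': q0→{q3}, q1→{q2, q4, q5}, q2→{q3}, q4→∅, q5→{q0, q3}; union {q0, q2, q3, q4, q5}; ε-closure = {q0, q1, q2, q3, q4, q5}.
That set has 6 states.

6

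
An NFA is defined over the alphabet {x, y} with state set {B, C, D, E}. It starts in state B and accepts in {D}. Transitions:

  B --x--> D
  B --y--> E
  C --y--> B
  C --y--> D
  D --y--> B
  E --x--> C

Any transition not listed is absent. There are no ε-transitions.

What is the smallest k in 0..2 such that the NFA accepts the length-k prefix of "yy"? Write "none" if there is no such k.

none

Start in {B}.
Read 'y': {B} → {E}.
Read 'y': {E} → ∅.
No reachable set along the way intersects F.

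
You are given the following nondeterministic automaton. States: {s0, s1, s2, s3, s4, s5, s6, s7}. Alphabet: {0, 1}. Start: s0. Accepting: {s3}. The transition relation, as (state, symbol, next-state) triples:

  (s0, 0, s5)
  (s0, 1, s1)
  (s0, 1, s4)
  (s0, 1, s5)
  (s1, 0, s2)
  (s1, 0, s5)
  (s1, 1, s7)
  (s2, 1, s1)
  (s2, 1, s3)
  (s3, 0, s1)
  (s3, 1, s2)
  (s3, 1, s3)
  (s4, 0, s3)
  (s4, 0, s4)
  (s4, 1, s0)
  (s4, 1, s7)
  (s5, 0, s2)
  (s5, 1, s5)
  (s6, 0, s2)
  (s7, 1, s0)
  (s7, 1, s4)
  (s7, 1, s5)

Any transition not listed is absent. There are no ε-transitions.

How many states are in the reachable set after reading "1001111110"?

5

Start in {s0}.
Read '1': {s0} → {s1, s4, s5}.
Read '0': {s1, s4, s5} → {s2, s3, s4, s5}.
Read '0': {s2, s3, s4, s5} → {s1, s2, s3, s4}.
Read '1': {s1, s2, s3, s4} → {s0, s1, s2, s3, s7}.
Read '1': {s0, s1, s2, s3, s7} → {s0, s1, s2, s3, s4, s5, s7}.
Read '1': {s0, s1, s2, s3, s4, s5, s7} → {s0, s1, s2, s3, s4, s5, s7}.
Read '1': {s0, s1, s2, s3, s4, s5, s7} → {s0, s1, s2, s3, s4, s5, s7}.
Read '1': {s0, s1, s2, s3, s4, s5, s7} → {s0, s1, s2, s3, s4, s5, s7}.
Read '1': {s0, s1, s2, s3, s4, s5, s7} → {s0, s1, s2, s3, s4, s5, s7}.
Read '0': {s0, s1, s2, s3, s4, s5, s7} → {s1, s2, s3, s4, s5}.
That set has 5 states.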